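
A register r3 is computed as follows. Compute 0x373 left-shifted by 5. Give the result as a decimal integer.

0x373 = 000001101110011
shift left by 5 → 110111001100000 = 28256
(equivalently, 883 × 2^5 = 883 × 32)

28256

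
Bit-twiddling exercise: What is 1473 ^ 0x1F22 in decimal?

6883

1473 = 0010111000001
0x1F22 = 1111100100010
XOR → 1101011100011 = 6883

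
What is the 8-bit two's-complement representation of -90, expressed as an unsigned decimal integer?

90 in 8 bits: 01011010
Invert: 10100101
Add 1:  10100110 = 166
(Check: 2^8 - 90 = 256 - 90 = 166.)

166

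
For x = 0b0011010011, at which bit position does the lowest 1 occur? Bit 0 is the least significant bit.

0

0b0011010011 = 11010011
Trailing zeros: 0, so the lowest set bit is bit 0 (value 1).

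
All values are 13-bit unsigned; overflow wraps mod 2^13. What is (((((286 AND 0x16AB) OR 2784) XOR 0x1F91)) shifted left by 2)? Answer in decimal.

5612

286 = 0000100011110
0x16AB = 1011010101011
→ AND → 0000000001010 = 10
2784 = 0101011100000
→ OR → 0101011101010 = 2794
0x1F91 = 1111110010001
→ XOR → 1010101111011 = 5499
→ shifted left by 2 (mod 2^13) → 1010111101100 = 5612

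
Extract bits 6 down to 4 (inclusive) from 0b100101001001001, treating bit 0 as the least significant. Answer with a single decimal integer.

4

v = 100101001001001
Shift right by 4: 10010100100
Mask low 3 bits: 100 = 4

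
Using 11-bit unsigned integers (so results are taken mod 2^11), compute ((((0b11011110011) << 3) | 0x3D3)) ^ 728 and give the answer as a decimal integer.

1283

0b11011110011 = 11011110011
→ << 3 (mod 2^11) → 11110011000 = 1944
0x3D3 = 01111010011
→ | → 11111011011 = 2011
728 = 01011011000
→ ^ → 10100000011 = 1283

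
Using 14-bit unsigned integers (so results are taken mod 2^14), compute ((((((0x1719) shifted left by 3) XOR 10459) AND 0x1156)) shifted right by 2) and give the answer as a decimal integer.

0x1719 = 01011100011001
→ shifted left by 3 (mod 2^14) → 11100011001000 = 14536
10459 = 10100011011011
→ XOR → 01000000010011 = 4115
0x1156 = 01000101010110
→ AND → 01000000010010 = 4114
→ shifted right by 2 → 00010000000100 = 1028

1028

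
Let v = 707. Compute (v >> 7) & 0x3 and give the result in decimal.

v = 1011000011
Shift right by 7: 101
Mask low 2 bits: 01 = 1

1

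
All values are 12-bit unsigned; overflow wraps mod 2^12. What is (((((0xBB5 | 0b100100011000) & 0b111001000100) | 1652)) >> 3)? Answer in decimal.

462

0xBB5 = 101110110101
0b100100011000 = 100100011000
→ | → 101110111101 = 3005
0b111001000100 = 111001000100
→ & → 101000000100 = 2564
1652 = 011001110100
→ | → 111001110100 = 3700
→ >> 3 → 000111001110 = 462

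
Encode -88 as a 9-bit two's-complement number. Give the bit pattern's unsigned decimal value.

424

88 in 9 bits: 001011000
Invert: 110100111
Add 1:  110101000 = 424
(Check: 2^9 - 88 = 512 - 88 = 424.)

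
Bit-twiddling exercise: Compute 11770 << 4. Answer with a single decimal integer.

188320

11770 = 000010110111111010
shift left by 4 → 101101111110100000 = 188320
(equivalently, 11770 × 2^4 = 11770 × 16)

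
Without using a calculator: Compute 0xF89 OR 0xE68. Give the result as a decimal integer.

4073

0xF89 = 111110001001
0xE68 = 111001101000
 OR → 111111101001 = 4073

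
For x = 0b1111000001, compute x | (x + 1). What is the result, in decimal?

963

x = 1111000001 = 961
x + 1 = 1111000010
OR    = 1111000011 = 963
(x | (x + 1) sets the lowest cleared bit.)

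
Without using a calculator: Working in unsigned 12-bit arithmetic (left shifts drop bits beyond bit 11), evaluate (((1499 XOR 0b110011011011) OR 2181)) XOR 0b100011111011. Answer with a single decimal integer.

1499 = 010111011011
0b110011011011 = 110011011011
→ XOR → 100100000000 = 2304
2181 = 100010000101
→ OR → 100110000101 = 2437
0b100011111011 = 100011111011
→ XOR → 000101111110 = 382

382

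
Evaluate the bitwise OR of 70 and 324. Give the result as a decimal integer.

70 = 001000110
324 = 101000100
 OR → 101000110 = 326

326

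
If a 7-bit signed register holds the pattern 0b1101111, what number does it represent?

pattern = 1101111 (MSB is 1 ⇒ negative)
Invert: 0010000, add 1 → 0010001 = 17, so the value is -17.
(Equivalently: 111 - 2^7 = 111 - 128 = -17.)

-17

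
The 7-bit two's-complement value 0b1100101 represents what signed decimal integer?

-27

pattern = 1100101 (MSB is 1 ⇒ negative)
Invert: 0011010, add 1 → 0011011 = 27, so the value is -27.
(Equivalently: 101 - 2^7 = 101 - 128 = -27.)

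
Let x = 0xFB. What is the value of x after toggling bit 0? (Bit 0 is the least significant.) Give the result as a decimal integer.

x = 011111011
bit 0 is currently 1; toggle it via x ^ (1 << 0) = x ^ 1
→ 011111010 = 250

250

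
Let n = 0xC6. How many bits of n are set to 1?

0xC6 = 11000110
Count the 1s: 1 + 1 + 1 + 1 = 4

4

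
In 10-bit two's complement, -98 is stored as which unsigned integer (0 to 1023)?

926

98 in 10 bits: 0001100010
Invert: 1110011101
Add 1:  1110011110 = 926
(Check: 2^10 - 98 = 1024 - 98 = 926.)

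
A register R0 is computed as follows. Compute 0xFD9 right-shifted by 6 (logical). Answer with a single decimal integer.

0xFD9 = 111111011001
shift right by 6 → 000000111111 = 63
(equivalently, floor(4057 / 64))

63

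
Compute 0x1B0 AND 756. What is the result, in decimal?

0x1B0 = 0110110000
756 = 1011110100
AND → 0010110000 = 176

176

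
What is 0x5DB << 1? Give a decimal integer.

0x5DB = 010111011011
shift left by 1 → 101110110110 = 2998
(equivalently, 1499 × 2^1 = 1499 × 2)

2998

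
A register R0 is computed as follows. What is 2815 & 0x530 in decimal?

48

2815 = 101011111111
0x530 = 010100110000
AND → 000000110000 = 48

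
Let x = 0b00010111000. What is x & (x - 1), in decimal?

176

x = 10111000 = 184
x - 1 = 10110111
AND   = 10110000 = 176
(x & (x - 1) clears the lowest set bit of x.)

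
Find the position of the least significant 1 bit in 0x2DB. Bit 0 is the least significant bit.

0x2DB = 1011011011
Trailing zeros: 0, so the lowest set bit is bit 0 (value 1).

0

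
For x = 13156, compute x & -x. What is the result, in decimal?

x = 11001101100100 = 13156
-x (two's complement) = …00110010011100
AND   = 00000000000100 = 4
(x & -x isolates the lowest set bit of x.)

4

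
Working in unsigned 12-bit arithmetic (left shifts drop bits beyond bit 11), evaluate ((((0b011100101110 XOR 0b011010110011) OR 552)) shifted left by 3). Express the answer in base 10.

3560

0b011100101110 = 011100101110
0b011010110011 = 011010110011
→ XOR → 000110011101 = 413
552 = 001000101000
→ OR → 001110111101 = 957
→ shifted left by 3 (mod 2^12) → 110111101000 = 3560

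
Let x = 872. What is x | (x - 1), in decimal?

x = 1101101000 = 872
x - 1 = 1101100111
OR    = 1101101111 = 879
(x | (x - 1) sets all bits below the lowest set bit.)

879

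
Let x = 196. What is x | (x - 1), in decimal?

199

x = 11000100 = 196
x - 1 = 11000011
OR    = 11000111 = 199
(x | (x - 1) sets all bits below the lowest set bit.)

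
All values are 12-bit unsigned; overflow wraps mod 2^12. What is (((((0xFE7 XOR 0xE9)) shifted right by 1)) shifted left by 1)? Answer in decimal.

3854

0xFE7 = 111111100111
0xE9 = 000011101001
→ XOR → 111100001110 = 3854
→ shifted right by 1 → 011110000111 = 1927
→ shifted left by 1 (mod 2^12) → 111100001110 = 3854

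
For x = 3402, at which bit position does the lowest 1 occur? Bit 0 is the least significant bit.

1

3402 = 110101001010
Trailing zeros: 1, so the lowest set bit is bit 1 (value 2).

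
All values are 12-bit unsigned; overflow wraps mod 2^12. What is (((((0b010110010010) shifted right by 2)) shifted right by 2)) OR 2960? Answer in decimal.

3033

0b010110010010 = 010110010010
→ shifted right by 2 → 000101100100 = 356
→ shifted right by 2 → 000001011001 = 89
2960 = 101110010000
→ OR → 101111011001 = 3033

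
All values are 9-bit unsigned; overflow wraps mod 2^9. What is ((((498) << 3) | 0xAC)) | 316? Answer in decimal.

498 = 111110010
→ << 3 (mod 2^9) → 110010000 = 400
0xAC = 010101100
→ | → 110111100 = 444
316 = 100111100
→ | → 110111100 = 444

444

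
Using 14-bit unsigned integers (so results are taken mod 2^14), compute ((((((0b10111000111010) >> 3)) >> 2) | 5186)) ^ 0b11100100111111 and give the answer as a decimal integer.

0b10111000111010 = 10111000111010
→ >> 3 → 00010111000111 = 1479
→ >> 2 → 00000101110001 = 369
5186 = 01010001000010
→ | → 01010101110011 = 5491
0b11100100111111 = 11100100111111
→ ^ → 10110001001100 = 11340

11340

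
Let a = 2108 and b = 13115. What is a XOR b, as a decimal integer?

2108 = 00100000111100
13115 = 11001100111011
XOR → 11101100000111 = 15111

15111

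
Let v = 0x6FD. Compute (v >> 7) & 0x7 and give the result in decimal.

5

v = 11011111101
Shift right by 7: 1101
Mask low 3 bits: 101 = 5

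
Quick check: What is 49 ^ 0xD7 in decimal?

49 = 00110001
0xD7 = 11010111
XOR → 11100110 = 230

230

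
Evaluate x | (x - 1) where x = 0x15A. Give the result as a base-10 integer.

x = 101011010 = 346
x - 1 = 101011001
OR    = 101011011 = 347
(x | (x - 1) sets all bits below the lowest set bit.)

347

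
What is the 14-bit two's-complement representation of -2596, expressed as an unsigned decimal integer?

13788

2596 in 14 bits: 00101000100100
Invert: 11010111011011
Add 1:  11010111011100 = 13788
(Check: 2^14 - 2596 = 16384 - 2596 = 13788.)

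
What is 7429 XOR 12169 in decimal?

7429 = 01110100000101
12169 = 10111110001001
XOR → 11001010001100 = 12940

12940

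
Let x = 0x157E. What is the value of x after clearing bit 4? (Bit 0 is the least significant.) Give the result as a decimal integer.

x = 1010101111110
bit 4 is currently 1; clear it via x & ~(1 << 4) = x & ~16
→ 1010101101110 = 5486

5486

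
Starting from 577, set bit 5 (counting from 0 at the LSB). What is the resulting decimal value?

x = 1001000001
bit 5 is currently 0; set it via x | (1 << 5) = x | 32
→ 1001100001 = 609

609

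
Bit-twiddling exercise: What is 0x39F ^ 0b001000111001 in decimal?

0x39F = 1110011111
b = 1000111001
XOR → 0110100110 = 422

422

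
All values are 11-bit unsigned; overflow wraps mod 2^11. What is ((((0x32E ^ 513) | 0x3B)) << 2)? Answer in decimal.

0x32E = 01100101110
513 = 01000000001
→ ^ → 00100101111 = 303
0x3B = 00000111011
→ | → 00100111111 = 319
→ << 2 (mod 2^11) → 10011111100 = 1276

1276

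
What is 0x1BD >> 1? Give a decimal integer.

0x1BD = 110111101
shift right by 1 → 011011110 = 222
(equivalently, floor(445 / 2))

222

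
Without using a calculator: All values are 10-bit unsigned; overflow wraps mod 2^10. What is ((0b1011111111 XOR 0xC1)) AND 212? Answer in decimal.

20

0b1011111111 = 1011111111
0xC1 = 0011000001
→ XOR → 1000111110 = 574
212 = 0011010100
→ AND → 0000010100 = 20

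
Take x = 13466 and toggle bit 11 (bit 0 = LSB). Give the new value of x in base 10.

x = 11010010011010
bit 11 is currently 0; toggle it via x ^ (1 << 11) = x ^ 2048
→ 11110010011010 = 15514

15514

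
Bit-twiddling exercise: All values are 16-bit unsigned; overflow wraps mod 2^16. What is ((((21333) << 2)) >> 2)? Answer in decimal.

4949

21333 = 0101001101010101
→ << 2 (mod 2^16) → 0100110101010100 = 19796
→ >> 2 → 0001001101010101 = 4949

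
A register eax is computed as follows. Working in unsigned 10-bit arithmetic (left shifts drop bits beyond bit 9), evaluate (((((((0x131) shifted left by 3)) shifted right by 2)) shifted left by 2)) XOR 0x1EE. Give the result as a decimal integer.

102

0x131 = 0100110001
→ shifted left by 3 (mod 2^10) → 0110001000 = 392
→ shifted right by 2 → 0001100010 = 98
→ shifted left by 2 (mod 2^10) → 0110001000 = 392
0x1EE = 0111101110
→ XOR → 0001100110 = 102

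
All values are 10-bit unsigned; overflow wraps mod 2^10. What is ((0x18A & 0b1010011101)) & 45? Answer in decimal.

8

0x18A = 0110001010
0b1010011101 = 1010011101
→ & → 0010001000 = 136
45 = 0000101101
→ & → 0000001000 = 8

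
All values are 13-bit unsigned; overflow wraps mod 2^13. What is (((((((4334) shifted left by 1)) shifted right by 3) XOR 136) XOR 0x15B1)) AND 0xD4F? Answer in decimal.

1282

4334 = 1000011101110
→ shifted left by 1 (mod 2^13) → 0000111011100 = 476
→ shifted right by 3 → 0000000111011 = 59
136 = 0000010001000
→ XOR → 0000010110011 = 179
0x15B1 = 1010110110001
→ XOR → 1010100000010 = 5378
0xD4F = 0110101001111
→ AND → 0010100000010 = 1282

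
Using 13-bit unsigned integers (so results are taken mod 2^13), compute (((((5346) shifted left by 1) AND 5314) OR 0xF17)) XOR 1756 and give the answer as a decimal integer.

5346 = 1010011100010
→ shifted left by 1 (mod 2^13) → 0100111000100 = 2500
5314 = 1010011000010
→ AND → 0000011000000 = 192
0xF17 = 0111100010111
→ OR → 0111111010111 = 4055
1756 = 0011011011100
→ XOR → 0100100001011 = 2315

2315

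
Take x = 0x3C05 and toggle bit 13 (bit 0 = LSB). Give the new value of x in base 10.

7173

x = 0011110000000101
bit 13 is currently 1; toggle it via x ^ (1 << 13) = x ^ 8192
→ 0001110000000101 = 7173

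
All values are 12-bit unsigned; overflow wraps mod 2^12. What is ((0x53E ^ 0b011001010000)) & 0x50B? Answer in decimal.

0x53E = 010100111110
0b011001010000 = 011001010000
→ ^ → 001101101110 = 878
0x50B = 010100001011
→ & → 000100001010 = 266

266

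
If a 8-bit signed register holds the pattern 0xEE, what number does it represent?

-18

pattern = 11101110 (MSB is 1 ⇒ negative)
Invert: 00010001, add 1 → 00010010 = 18, so the value is -18.
(Equivalently: 238 - 2^8 = 238 - 256 = -18.)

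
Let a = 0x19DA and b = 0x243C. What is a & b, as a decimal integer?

24

0x19DA = 01100111011010
0x243C = 10010000111100
AND → 00000000011000 = 24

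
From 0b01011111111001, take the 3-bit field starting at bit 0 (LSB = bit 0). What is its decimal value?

v = 01011111111001
Shift right by 0: 01011111111001
Mask low 3 bits: 001 = 1

1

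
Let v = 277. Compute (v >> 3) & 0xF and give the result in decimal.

2

v = 100010101
Shift right by 3: 100010
Mask low 4 bits: 0010 = 2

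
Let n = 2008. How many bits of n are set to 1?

2008 = 11111011000
Count the 1s: 1 + 1 + 1 + 1 + 1 + 1 + 1 = 7

7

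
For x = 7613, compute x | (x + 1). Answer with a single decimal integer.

x = 1110110111101 = 7613
x + 1 = 1110110111110
OR    = 1110110111111 = 7615
(x | (x + 1) sets the lowest cleared bit.)

7615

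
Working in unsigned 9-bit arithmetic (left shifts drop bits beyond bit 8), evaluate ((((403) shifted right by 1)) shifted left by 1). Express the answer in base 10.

402

403 = 110010011
→ shifted right by 1 → 011001001 = 201
→ shifted left by 1 (mod 2^9) → 110010010 = 402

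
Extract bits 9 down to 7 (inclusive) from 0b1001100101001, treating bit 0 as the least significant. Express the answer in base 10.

v = 1001100101001
Shift right by 7: 100110
Mask low 3 bits: 110 = 6

6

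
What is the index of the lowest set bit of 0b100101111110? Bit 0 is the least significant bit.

1

0b100101111110 = 100101111110
Trailing zeros: 1, so the lowest set bit is bit 1 (value 2).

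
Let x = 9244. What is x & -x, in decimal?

4

x = 10010000011100 = 9244
-x (two's complement) = …01101111100100
AND   = 00000000000100 = 4
(x & -x isolates the lowest set bit of x.)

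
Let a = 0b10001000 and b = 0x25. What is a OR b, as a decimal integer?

173

a = 10001000
0x25 = 00100101
 OR → 10101101 = 173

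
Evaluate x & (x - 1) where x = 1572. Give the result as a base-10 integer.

1568

x = 11000100100 = 1572
x - 1 = 11000100011
AND   = 11000100000 = 1568
(x & (x - 1) clears the lowest set bit of x.)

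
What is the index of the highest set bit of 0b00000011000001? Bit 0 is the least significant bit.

0b00000011000001 = 11000001
The topmost 1 is at position 7 (since 2^7 = 128 ≤ 193 < 256).

7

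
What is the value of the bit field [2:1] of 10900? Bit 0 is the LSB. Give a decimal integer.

v = 010101010010100
Shift right by 1: 01010101001010
Mask low 2 bits: 10 = 2

2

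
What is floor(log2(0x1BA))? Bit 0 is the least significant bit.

8

0x1BA = 110111010
The topmost 1 is at position 8 (since 2^8 = 256 ≤ 442 < 512).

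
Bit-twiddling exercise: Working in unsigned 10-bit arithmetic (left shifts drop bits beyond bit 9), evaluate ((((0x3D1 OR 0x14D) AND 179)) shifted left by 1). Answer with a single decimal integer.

290

0x3D1 = 1111010001
0x14D = 0101001101
→ OR → 1111011101 = 989
179 = 0010110011
→ AND → 0010010001 = 145
→ shifted left by 1 (mod 2^10) → 0100100010 = 290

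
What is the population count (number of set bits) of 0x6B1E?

0x6B1E = 110101100011110
Count the 1s: 1 + 1 + 1 + 1 + 1 + 1 + 1 + 1 + 1 = 9

9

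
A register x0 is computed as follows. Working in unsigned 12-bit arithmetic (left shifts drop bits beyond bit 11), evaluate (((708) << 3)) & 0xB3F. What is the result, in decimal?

708 = 001011000100
→ << 3 (mod 2^12) → 011000100000 = 1568
0xB3F = 101100111111
→ & → 001000100000 = 544

544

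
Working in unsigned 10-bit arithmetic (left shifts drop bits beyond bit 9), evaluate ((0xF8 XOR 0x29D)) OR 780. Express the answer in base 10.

877

0xF8 = 0011111000
0x29D = 1010011101
→ XOR → 1001100101 = 613
780 = 1100001100
→ OR → 1101101101 = 877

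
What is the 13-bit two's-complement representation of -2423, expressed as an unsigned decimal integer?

5769

2423 in 13 bits: 0100101110111
Invert: 1011010001000
Add 1:  1011010001001 = 5769
(Check: 2^13 - 2423 = 8192 - 2423 = 5769.)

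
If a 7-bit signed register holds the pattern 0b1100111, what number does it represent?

-25

pattern = 1100111 (MSB is 1 ⇒ negative)
Invert: 0011000, add 1 → 0011001 = 25, so the value is -25.
(Equivalently: 103 - 2^7 = 103 - 128 = -25.)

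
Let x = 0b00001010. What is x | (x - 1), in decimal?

11

x = 1010 = 10
x - 1 = 1001
OR    = 1011 = 11
(x | (x - 1) sets all bits below the lowest set bit.)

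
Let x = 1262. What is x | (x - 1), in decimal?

1263

x = 10011101110 = 1262
x - 1 = 10011101101
OR    = 10011101111 = 1263
(x | (x - 1) sets all bits below the lowest set bit.)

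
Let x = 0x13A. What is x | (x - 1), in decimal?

x = 100111010 = 314
x - 1 = 100111001
OR    = 100111011 = 315
(x | (x - 1) sets all bits below the lowest set bit.)

315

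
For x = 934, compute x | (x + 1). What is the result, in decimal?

x = 1110100110 = 934
x + 1 = 1110100111
OR    = 1110100111 = 935
(x | (x + 1) sets the lowest cleared bit.)

935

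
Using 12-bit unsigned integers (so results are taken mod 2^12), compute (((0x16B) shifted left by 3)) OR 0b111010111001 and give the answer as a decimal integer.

4089

0x16B = 000101101011
→ shifted left by 3 (mod 2^12) → 101101011000 = 2904
0b111010111001 = 111010111001
→ OR → 111111111001 = 4089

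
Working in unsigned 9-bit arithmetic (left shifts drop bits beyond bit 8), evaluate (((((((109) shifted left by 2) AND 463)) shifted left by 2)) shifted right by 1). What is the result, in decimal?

8

109 = 001101101
→ shifted left by 2 (mod 2^9) → 110110100 = 436
463 = 111001111
→ AND → 110000100 = 388
→ shifted left by 2 (mod 2^9) → 000010000 = 16
→ shifted right by 1 → 000001000 = 8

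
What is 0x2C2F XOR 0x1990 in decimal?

0x2C2F = 10110000101111
0x1990 = 01100110010000
XOR → 11010110111111 = 13759

13759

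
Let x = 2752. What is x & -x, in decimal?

64

x = 101011000000 = 2752
-x (two's complement) = …010101000000
AND   = 000001000000 = 64
(x & -x isolates the lowest set bit of x.)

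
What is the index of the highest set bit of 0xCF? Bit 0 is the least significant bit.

7

0xCF = 11001111
The topmost 1 is at position 7 (since 2^7 = 128 ≤ 207 < 256).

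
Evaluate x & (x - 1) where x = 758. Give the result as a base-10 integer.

x = 1011110110 = 758
x - 1 = 1011110101
AND   = 1011110100 = 756
(x & (x - 1) clears the lowest set bit of x.)

756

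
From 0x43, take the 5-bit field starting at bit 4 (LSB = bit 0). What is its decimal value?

4

v = 0001000011
Shift right by 4: 000100
Mask low 5 bits: 00100 = 4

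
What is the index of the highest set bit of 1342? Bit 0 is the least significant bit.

10

1342 = 10100111110
The topmost 1 is at position 10 (since 2^10 = 1024 ≤ 1342 < 2048).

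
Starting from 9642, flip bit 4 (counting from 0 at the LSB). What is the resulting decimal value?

9658

x = 10010110101010
bit 4 is currently 0; toggle it via x ^ (1 << 4) = x ^ 16
→ 10010110111010 = 9658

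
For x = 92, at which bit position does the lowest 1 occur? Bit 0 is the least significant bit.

92 = 1011100
Trailing zeros: 2, so the lowest set bit is bit 2 (value 4).

2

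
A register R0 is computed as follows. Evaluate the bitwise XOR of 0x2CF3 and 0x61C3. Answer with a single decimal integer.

19760

0x2CF3 = 010110011110011
0x61C3 = 110000111000011
XOR → 100110100110000 = 19760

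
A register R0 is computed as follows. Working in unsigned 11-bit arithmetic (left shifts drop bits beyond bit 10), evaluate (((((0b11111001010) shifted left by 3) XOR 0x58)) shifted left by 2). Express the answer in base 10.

0b11111001010 = 11111001010
→ shifted left by 3 (mod 2^11) → 11001010000 = 1616
0x58 = 00001011000
→ XOR → 11000001000 = 1544
→ shifted left by 2 (mod 2^11) → 00000100000 = 32

32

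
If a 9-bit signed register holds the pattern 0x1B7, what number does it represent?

pattern = 110110111 (MSB is 1 ⇒ negative)
Invert: 001001000, add 1 → 001001001 = 73, so the value is -73.
(Equivalently: 439 - 2^9 = 439 - 512 = -73.)

-73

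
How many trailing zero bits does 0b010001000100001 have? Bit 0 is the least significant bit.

0b010001000100001 = 10001000100001
Trailing zeros: 0, so the lowest set bit is bit 0 (value 1).

0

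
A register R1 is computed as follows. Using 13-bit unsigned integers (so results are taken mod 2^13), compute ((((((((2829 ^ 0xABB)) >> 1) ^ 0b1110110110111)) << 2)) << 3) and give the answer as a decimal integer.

2829 = 0101100001101
0xABB = 0101010111011
→ ^ → 0000110110110 = 438
→ >> 1 → 0000011011011 = 219
0b1110110110111 = 1110110110111
→ ^ → 1110101101100 = 7532
→ << 2 (mod 2^13) → 1010110110000 = 5552
→ << 3 (mod 2^13) → 0110110000000 = 3456

3456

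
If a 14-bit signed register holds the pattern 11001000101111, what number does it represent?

-3537

pattern = 11001000101111 (MSB is 1 ⇒ negative)
Invert: 00110111010000, add 1 → 00110111010001 = 3537, so the value is -3537.
(Equivalently: 12847 - 2^14 = 12847 - 16384 = -3537.)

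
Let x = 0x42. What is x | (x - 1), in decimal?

x = 1000010 = 66
x - 1 = 1000001
OR    = 1000011 = 67
(x | (x - 1) sets all bits below the lowest set bit.)

67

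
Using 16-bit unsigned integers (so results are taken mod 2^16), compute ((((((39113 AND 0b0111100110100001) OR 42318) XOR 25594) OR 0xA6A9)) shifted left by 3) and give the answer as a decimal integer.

62952

39113 = 1001100011001001
0b0111100110100001 = 0111100110100001
→ AND → 0001100010000001 = 6273
42318 = 1010010101001110
→ OR → 1011110111001111 = 48591
25594 = 0110001111111010
→ XOR → 1101111000110101 = 56885
0xA6A9 = 1010011010101001
→ OR → 1111111010111101 = 65213
→ shifted left by 3 (mod 2^16) → 1111010111101000 = 62952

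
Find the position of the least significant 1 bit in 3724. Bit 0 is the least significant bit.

3724 = 111010001100
Trailing zeros: 2, so the lowest set bit is bit 2 (value 4).

2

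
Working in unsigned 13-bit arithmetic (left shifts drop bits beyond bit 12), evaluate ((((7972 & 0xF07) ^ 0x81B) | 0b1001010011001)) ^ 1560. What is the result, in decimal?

7972 = 1111100100100
0xF07 = 0111100000111
→ & → 0111100000100 = 3844
0x81B = 0100000011011
→ ^ → 0011100011111 = 1823
0b1001010011001 = 1001010011001
→ | → 1011110011111 = 6047
1560 = 0011000011000
→ ^ → 1000110000111 = 4487

4487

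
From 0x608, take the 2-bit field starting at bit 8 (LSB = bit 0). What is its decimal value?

2

v = 11000001000
Shift right by 8: 110
Mask low 2 bits: 10 = 2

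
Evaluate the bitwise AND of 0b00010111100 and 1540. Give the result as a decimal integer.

4

a = 00010111100
1540 = 11000000100
AND → 00000000100 = 4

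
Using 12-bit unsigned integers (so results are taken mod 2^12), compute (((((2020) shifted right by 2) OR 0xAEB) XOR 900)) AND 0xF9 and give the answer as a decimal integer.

121

2020 = 011111100100
→ shifted right by 2 → 000111111001 = 505
0xAEB = 101011101011
→ OR → 101111111011 = 3067
900 = 001110000100
→ XOR → 100001111111 = 2175
0xF9 = 000011111001
→ AND → 000001111001 = 121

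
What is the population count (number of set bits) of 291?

4

291 = 100100011
Count the 1s: 1 + 1 + 1 + 1 = 4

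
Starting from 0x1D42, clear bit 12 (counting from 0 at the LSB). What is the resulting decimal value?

x = 1110101000010
bit 12 is currently 1; clear it via x & ~(1 << 12) = x & ~4096
→ 0110101000010 = 3394

3394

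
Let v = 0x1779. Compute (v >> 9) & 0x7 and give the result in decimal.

3

v = 1011101111001
Shift right by 9: 1011
Mask low 3 bits: 011 = 3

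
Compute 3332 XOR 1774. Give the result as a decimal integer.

3050

3332 = 110100000100
1774 = 011011101110
XOR → 101111101010 = 3050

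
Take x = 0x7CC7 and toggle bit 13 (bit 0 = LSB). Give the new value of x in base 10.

23751

x = 111110011000111
bit 13 is currently 1; toggle it via x ^ (1 << 13) = x ^ 8192
→ 101110011000111 = 23751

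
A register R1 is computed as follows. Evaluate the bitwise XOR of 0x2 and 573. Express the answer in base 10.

575

0x2 = 0000000010
573 = 1000111101
XOR → 1000111111 = 575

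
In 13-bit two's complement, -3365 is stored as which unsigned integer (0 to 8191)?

3365 in 13 bits: 0110100100101
Invert: 1001011011010
Add 1:  1001011011011 = 4827
(Check: 2^13 - 3365 = 8192 - 3365 = 4827.)

4827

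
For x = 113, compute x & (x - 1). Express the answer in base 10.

x = 1110001 = 113
x - 1 = 1110000
AND   = 1110000 = 112
(x & (x - 1) clears the lowest set bit of x.)

112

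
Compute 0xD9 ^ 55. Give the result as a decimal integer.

0xD9 = 11011001
55 = 00110111
XOR → 11101110 = 238

238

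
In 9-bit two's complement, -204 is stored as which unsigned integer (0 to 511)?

204 in 9 bits: 011001100
Invert: 100110011
Add 1:  100110100 = 308
(Check: 2^9 - 204 = 512 - 204 = 308.)

308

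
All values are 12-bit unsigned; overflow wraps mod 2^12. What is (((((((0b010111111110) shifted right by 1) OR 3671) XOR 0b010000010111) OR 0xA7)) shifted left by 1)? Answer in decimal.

0b010111111110 = 010111111110
→ shifted right by 1 → 001011111111 = 767
3671 = 111001010111
→ OR → 111011111111 = 3839
0b010000010111 = 010000010111
→ XOR → 101011101000 = 2792
0xA7 = 000010100111
→ OR → 101011101111 = 2799
→ shifted left by 1 (mod 2^12) → 010111011110 = 1502

1502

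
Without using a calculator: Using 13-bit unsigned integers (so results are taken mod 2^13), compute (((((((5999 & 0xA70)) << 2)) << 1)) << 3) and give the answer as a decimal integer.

5999 = 1011101101111
0xA70 = 0101001110000
→ & → 0001001100000 = 608
→ << 2 (mod 2^13) → 0100110000000 = 2432
→ << 1 (mod 2^13) → 1001100000000 = 4864
→ << 3 (mod 2^13) → 1100000000000 = 6144

6144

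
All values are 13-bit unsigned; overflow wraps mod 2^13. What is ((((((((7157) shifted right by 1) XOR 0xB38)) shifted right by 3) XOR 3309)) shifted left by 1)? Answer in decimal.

6250

7157 = 1101111110101
→ shifted right by 1 → 0110111111010 = 3578
0xB38 = 0101100111000
→ XOR → 0011011000010 = 1730
→ shifted right by 3 → 0000011011000 = 216
3309 = 0110011101101
→ XOR → 0110000110101 = 3125
→ shifted left by 1 (mod 2^13) → 1100001101010 = 6250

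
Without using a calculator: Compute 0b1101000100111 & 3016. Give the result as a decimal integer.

2560

a = 1101000100111
3016 = 0101111001000
AND → 0101000000000 = 2560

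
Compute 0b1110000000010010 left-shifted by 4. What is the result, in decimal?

917792

x = 00001110000000010010
shift left by 4 → 11100000000100100000 = 917792
(equivalently, 57362 × 2^4 = 57362 × 16)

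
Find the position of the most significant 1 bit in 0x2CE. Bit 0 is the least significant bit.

0x2CE = 1011001110
The topmost 1 is at position 9 (since 2^9 = 512 ≤ 718 < 1024).

9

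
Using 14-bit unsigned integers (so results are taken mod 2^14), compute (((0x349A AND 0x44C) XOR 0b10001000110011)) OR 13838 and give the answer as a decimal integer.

13887

0x349A = 11010010011010
0x44C = 00010001001100
→ AND → 00010000001000 = 1032
0b10001000110011 = 10001000110011
→ XOR → 10011000111011 = 9787
13838 = 11011000001110
→ OR → 11011000111111 = 13887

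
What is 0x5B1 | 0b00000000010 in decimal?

0x5B1 = 10110110001
b = 00000000010
 OR → 10110110011 = 1459

1459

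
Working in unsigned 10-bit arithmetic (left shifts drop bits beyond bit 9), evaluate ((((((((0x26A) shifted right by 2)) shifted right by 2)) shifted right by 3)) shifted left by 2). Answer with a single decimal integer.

0x26A = 1001101010
→ shifted right by 2 → 0010011010 = 154
→ shifted right by 2 → 0000100110 = 38
→ shifted right by 3 → 0000000100 = 4
→ shifted left by 2 (mod 2^10) → 0000010000 = 16

16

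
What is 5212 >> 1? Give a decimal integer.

5212 = 1010001011100
shift right by 1 → 0101000101110 = 2606
(equivalently, floor(5212 / 2))

2606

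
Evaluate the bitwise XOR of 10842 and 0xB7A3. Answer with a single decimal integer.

40441

10842 = 0010101001011010
0xB7A3 = 1011011110100011
XOR → 1001110111111001 = 40441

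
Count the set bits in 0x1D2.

0x1D2 = 111010010
Count the 1s: 1 + 1 + 1 + 1 + 1 = 5

5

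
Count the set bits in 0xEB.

6

0xEB = 11101011
Count the 1s: 1 + 1 + 1 + 1 + 1 + 1 = 6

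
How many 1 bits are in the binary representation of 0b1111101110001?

9

n = 1111101110001
Count the 1s: 1 + 1 + 1 + 1 + 1 + 1 + 1 + 1 + 1 = 9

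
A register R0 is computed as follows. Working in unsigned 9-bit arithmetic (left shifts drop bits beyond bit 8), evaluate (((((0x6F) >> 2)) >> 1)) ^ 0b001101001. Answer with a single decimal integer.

0x6F = 001101111
→ >> 2 → 000011011 = 27
→ >> 1 → 000001101 = 13
0b001101001 = 001101001
→ ^ → 001100100 = 100

100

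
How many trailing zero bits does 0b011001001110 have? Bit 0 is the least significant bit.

0b011001001110 = 11001001110
Trailing zeros: 1, so the lowest set bit is bit 1 (value 2).

1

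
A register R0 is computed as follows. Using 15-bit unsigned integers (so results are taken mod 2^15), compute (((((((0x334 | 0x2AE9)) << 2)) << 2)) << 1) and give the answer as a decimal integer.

32672

0x334 = 000001100110100
0x2AE9 = 010101011101001
→ | → 010101111111101 = 11261
→ << 2 (mod 2^15) → 010111111110100 = 12276
→ << 2 (mod 2^15) → 011111111010000 = 16336
→ << 1 (mod 2^15) → 111111110100000 = 32672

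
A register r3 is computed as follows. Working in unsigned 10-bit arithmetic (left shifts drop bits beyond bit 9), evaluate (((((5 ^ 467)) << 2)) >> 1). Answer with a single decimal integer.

5 = 0000000101
467 = 0111010011
→ ^ → 0111010110 = 470
→ << 2 (mod 2^10) → 1101011000 = 856
→ >> 1 → 0110101100 = 428

428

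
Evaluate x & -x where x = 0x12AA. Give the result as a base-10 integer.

2

x = 1001010101010 = 4778
-x (two's complement) = …0110101010110
AND   = 0000000000010 = 2
(x & -x isolates the lowest set bit of x.)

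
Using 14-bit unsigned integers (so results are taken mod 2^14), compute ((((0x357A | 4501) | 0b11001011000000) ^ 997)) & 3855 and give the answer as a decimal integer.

1034

0x357A = 11010101111010
4501 = 01000110010101
→ | → 11010111111111 = 13823
0b11001011000000 = 11001011000000
→ | → 11011111111111 = 14335
997 = 00001111100101
→ ^ → 11010000011010 = 13338
3855 = 00111100001111
→ & → 00010000001010 = 1034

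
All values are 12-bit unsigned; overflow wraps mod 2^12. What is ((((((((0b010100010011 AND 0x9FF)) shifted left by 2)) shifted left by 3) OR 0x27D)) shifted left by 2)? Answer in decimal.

0b010100010011 = 010100010011
0x9FF = 100111111111
→ AND → 000100010011 = 275
→ shifted left by 2 (mod 2^12) → 010001001100 = 1100
→ shifted left by 3 (mod 2^12) → 001001100000 = 608
0x27D = 001001111101
→ OR → 001001111101 = 637
→ shifted left by 2 (mod 2^12) → 100111110100 = 2548

2548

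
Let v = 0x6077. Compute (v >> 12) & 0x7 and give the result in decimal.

6

v = 110000001110111
Shift right by 12: 110
Mask low 3 bits: 110 = 6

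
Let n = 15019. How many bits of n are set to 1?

9

15019 = 11101010101011
Count the 1s: 1 + 1 + 1 + 1 + 1 + 1 + 1 + 1 + 1 = 9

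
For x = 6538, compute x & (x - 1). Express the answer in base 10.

6536

x = 1100110001010 = 6538
x - 1 = 1100110001001
AND   = 1100110001000 = 6536
(x & (x - 1) clears the lowest set bit of x.)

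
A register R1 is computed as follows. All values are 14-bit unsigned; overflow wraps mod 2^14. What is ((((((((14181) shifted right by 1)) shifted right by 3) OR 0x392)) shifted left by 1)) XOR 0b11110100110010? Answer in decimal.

15070

14181 = 11011101100101
→ shifted right by 1 → 01101110110010 = 7090
→ shifted right by 3 → 00001101110110 = 886
0x392 = 00001110010010
→ OR → 00001111110110 = 1014
→ shifted left by 1 (mod 2^14) → 00011111101100 = 2028
0b11110100110010 = 11110100110010
→ XOR → 11101011011110 = 15070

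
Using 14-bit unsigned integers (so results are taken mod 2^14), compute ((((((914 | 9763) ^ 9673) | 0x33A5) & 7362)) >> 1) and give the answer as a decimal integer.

2145

914 = 00001110010010
9763 = 10011000100011
→ | → 10011110110011 = 10163
9673 = 10010111001001
→ ^ → 00001001111010 = 634
0x33A5 = 11001110100101
→ | → 11001111111111 = 13311
7362 = 01110011000010
→ & → 01000011000010 = 4290
→ >> 1 → 00100001100001 = 2145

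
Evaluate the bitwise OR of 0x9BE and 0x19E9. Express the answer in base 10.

6655

0x9BE = 0100110111110
0x19E9 = 1100111101001
 OR → 1100111111111 = 6655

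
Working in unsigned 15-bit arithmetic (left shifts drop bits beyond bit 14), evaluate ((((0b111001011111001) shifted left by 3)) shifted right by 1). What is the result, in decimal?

0b111001011111001 = 111001011111001
→ shifted left by 3 (mod 2^15) → 001011111001000 = 6088
→ shifted right by 1 → 000101111100100 = 3044

3044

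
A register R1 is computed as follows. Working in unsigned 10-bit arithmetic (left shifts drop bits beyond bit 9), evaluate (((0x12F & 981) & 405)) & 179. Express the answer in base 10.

0x12F = 0100101111
981 = 1111010101
→ & → 0100000101 = 261
405 = 0110010101
→ & → 0100000101 = 261
179 = 0010110011
→ & → 0000000001 = 1

1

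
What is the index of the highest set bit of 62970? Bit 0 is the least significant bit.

62970 = 1111010111111010
The topmost 1 is at position 15 (since 2^15 = 32768 ≤ 62970 < 65536).

15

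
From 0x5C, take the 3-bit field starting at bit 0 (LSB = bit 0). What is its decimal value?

v = 01011100
Shift right by 0: 01011100
Mask low 3 bits: 100 = 4

4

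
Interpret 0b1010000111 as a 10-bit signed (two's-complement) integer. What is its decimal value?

-377

pattern = 1010000111 (MSB is 1 ⇒ negative)
Invert: 0101111000, add 1 → 0101111001 = 377, so the value is -377.
(Equivalently: 647 - 2^10 = 647 - 1024 = -377.)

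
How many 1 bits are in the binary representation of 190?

6

190 = 10111110
Count the 1s: 1 + 1 + 1 + 1 + 1 + 1 = 6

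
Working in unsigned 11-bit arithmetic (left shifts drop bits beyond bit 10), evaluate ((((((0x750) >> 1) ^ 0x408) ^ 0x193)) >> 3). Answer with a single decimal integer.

198

0x750 = 11101010000
→ >> 1 → 01110101000 = 936
0x408 = 10000001000
→ ^ → 11110100000 = 1952
0x193 = 00110010011
→ ^ → 11000110011 = 1587
→ >> 3 → 00011000110 = 198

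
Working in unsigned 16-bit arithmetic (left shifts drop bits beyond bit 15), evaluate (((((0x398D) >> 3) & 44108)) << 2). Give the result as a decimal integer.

0x398D = 0011100110001101
→ >> 3 → 0000011100110001 = 1841
44108 = 1010110001001100
→ & → 0000010000000000 = 1024
→ << 2 (mod 2^16) → 0001000000000000 = 4096

4096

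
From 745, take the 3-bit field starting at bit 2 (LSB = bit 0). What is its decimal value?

2

v = 1011101001
Shift right by 2: 10111010
Mask low 3 bits: 010 = 2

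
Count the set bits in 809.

5

809 = 1100101001
Count the 1s: 1 + 1 + 1 + 1 + 1 = 5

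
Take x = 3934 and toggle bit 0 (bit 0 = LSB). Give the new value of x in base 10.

3935

x = 0111101011110
bit 0 is currently 0; toggle it via x ^ (1 << 0) = x ^ 1
→ 0111101011111 = 3935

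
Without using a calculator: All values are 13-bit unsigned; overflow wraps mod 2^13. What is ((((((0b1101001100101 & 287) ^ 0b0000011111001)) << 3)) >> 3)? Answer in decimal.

252

0b1101001100101 = 1101001100101
287 = 0000100011111
→ & → 0000000000101 = 5
0b0000011111001 = 0000011111001
→ ^ → 0000011111100 = 252
→ << 3 (mod 2^13) → 0011111100000 = 2016
→ >> 3 → 0000011111100 = 252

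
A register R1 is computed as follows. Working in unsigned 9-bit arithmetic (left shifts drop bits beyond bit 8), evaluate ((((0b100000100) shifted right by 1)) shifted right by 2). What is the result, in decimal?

0b100000100 = 100000100
→ shifted right by 1 → 010000010 = 130
→ shifted right by 2 → 000100000 = 32

32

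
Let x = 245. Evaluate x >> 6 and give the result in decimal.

3

245 = 11110101
shift right by 6 → 00000011 = 3
(equivalently, floor(245 / 64))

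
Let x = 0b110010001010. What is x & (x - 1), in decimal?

3208

x = 110010001010 = 3210
x - 1 = 110010001001
AND   = 110010001000 = 3208
(x & (x - 1) clears the lowest set bit of x.)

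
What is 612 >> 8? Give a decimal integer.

2

612 = 1001100100
shift right by 8 → 0000000010 = 2
(equivalently, floor(612 / 256))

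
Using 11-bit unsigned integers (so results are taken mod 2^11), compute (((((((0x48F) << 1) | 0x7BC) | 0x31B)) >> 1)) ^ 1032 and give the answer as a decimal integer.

2007

0x48F = 10010001111
→ << 1 (mod 2^11) → 00100011110 = 286
0x7BC = 11110111100
→ | → 11110111110 = 1982
0x31B = 01100011011
→ | → 11110111111 = 1983
→ >> 1 → 01111011111 = 991
1032 = 10000001000
→ ^ → 11111010111 = 2007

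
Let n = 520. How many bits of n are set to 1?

2

520 = 1000001000
Count the 1s: 1 + 1 = 2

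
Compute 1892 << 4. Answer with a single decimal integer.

30272

1892 = 000011101100100
shift left by 4 → 111011001000000 = 30272
(equivalently, 1892 × 2^4 = 1892 × 16)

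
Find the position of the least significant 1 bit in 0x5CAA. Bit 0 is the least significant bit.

0x5CAA = 101110010101010
Trailing zeros: 1, so the lowest set bit is bit 1 (value 2).

1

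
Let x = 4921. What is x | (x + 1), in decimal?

4923

x = 1001100111001 = 4921
x + 1 = 1001100111010
OR    = 1001100111011 = 4923
(x | (x + 1) sets the lowest cleared bit.)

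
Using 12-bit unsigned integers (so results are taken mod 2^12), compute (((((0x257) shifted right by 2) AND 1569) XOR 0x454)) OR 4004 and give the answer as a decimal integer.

4085

0x257 = 001001010111
→ shifted right by 2 → 000010010101 = 149
1569 = 011000100001
→ AND → 000000000001 = 1
0x454 = 010001010100
→ XOR → 010001010101 = 1109
4004 = 111110100100
→ OR → 111111110101 = 4085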